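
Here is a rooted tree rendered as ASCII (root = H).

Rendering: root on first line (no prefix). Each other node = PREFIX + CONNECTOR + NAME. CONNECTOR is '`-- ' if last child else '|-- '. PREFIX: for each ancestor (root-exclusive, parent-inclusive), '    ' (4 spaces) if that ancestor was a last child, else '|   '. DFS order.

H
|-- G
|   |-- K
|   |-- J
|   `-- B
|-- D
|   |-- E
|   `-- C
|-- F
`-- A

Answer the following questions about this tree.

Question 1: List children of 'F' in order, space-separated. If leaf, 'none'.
Answer: none

Derivation:
Node F's children (from adjacency): (leaf)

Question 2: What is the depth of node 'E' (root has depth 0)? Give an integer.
Answer: 2

Derivation:
Path from root to E: H -> D -> E
Depth = number of edges = 2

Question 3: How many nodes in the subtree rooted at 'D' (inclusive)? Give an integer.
Answer: 3

Derivation:
Subtree rooted at D contains: C, D, E
Count = 3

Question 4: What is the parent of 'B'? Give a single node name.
Scan adjacency: B appears as child of G

Answer: G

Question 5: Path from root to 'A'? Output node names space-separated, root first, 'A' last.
Answer: H A

Derivation:
Walk down from root: H -> A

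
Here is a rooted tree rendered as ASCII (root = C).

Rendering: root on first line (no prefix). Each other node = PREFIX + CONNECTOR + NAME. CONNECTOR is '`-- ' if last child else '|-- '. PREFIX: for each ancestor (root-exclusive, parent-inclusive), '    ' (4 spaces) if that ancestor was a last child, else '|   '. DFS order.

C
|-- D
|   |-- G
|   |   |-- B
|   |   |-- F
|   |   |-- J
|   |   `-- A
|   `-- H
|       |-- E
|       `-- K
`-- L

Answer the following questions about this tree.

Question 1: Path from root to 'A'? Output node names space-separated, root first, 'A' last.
Walk down from root: C -> D -> G -> A

Answer: C D G A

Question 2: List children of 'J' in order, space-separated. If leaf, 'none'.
Node J's children (from adjacency): (leaf)

Answer: none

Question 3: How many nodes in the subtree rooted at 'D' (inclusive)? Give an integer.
Answer: 9

Derivation:
Subtree rooted at D contains: A, B, D, E, F, G, H, J, K
Count = 9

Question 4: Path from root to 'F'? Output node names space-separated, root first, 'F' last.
Walk down from root: C -> D -> G -> F

Answer: C D G F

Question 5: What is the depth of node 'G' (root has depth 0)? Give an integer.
Answer: 2

Derivation:
Path from root to G: C -> D -> G
Depth = number of edges = 2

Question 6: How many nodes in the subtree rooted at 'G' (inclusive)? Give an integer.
Answer: 5

Derivation:
Subtree rooted at G contains: A, B, F, G, J
Count = 5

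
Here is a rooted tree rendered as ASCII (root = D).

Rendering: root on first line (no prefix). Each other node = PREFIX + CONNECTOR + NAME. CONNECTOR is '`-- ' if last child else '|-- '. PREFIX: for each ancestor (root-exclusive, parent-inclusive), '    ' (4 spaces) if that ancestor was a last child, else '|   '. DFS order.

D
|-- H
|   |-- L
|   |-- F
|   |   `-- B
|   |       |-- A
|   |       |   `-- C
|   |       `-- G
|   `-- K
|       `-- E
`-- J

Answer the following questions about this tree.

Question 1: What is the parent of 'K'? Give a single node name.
Scan adjacency: K appears as child of H

Answer: H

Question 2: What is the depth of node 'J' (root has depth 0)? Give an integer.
Path from root to J: D -> J
Depth = number of edges = 1

Answer: 1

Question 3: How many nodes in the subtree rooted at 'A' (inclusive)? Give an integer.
Answer: 2

Derivation:
Subtree rooted at A contains: A, C
Count = 2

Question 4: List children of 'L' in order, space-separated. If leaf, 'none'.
Answer: none

Derivation:
Node L's children (from adjacency): (leaf)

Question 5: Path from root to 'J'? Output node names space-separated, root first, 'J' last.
Walk down from root: D -> J

Answer: D J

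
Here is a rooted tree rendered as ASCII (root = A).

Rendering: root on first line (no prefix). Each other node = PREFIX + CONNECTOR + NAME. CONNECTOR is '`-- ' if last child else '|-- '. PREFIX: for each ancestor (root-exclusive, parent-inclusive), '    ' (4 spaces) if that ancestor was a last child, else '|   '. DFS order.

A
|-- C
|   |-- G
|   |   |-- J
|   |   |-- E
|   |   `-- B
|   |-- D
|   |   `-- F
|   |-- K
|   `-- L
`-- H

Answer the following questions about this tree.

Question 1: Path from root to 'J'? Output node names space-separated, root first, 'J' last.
Answer: A C G J

Derivation:
Walk down from root: A -> C -> G -> J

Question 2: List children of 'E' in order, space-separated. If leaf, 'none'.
Node E's children (from adjacency): (leaf)

Answer: none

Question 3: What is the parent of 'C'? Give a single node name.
Answer: A

Derivation:
Scan adjacency: C appears as child of A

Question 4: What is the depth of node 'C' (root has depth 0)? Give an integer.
Path from root to C: A -> C
Depth = number of edges = 1

Answer: 1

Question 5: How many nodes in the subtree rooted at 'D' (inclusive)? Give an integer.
Answer: 2

Derivation:
Subtree rooted at D contains: D, F
Count = 2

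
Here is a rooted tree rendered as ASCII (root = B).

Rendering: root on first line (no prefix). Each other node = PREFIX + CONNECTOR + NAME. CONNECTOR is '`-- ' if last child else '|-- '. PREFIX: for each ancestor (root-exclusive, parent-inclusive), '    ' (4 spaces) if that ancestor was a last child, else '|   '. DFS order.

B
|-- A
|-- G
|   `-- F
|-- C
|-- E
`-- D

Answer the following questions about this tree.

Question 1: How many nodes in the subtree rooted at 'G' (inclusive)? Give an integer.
Answer: 2

Derivation:
Subtree rooted at G contains: F, G
Count = 2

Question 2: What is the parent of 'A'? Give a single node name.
Answer: B

Derivation:
Scan adjacency: A appears as child of B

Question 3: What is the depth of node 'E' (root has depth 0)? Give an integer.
Path from root to E: B -> E
Depth = number of edges = 1

Answer: 1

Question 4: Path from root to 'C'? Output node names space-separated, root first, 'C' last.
Walk down from root: B -> C

Answer: B C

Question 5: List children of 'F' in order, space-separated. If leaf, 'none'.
Answer: none

Derivation:
Node F's children (from adjacency): (leaf)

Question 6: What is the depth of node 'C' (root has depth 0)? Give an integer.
Answer: 1

Derivation:
Path from root to C: B -> C
Depth = number of edges = 1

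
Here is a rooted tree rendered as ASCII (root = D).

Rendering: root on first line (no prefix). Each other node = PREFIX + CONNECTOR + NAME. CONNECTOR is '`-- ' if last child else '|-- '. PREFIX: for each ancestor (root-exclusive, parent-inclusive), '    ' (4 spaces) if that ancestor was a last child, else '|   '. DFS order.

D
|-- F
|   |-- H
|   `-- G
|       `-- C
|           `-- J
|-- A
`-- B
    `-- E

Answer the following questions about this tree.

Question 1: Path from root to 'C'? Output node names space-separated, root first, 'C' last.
Answer: D F G C

Derivation:
Walk down from root: D -> F -> G -> C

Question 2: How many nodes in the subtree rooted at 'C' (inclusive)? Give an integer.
Subtree rooted at C contains: C, J
Count = 2

Answer: 2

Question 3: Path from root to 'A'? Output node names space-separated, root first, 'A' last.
Walk down from root: D -> A

Answer: D A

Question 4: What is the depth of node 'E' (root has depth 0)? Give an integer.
Answer: 2

Derivation:
Path from root to E: D -> B -> E
Depth = number of edges = 2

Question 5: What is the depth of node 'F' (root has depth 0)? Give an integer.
Answer: 1

Derivation:
Path from root to F: D -> F
Depth = number of edges = 1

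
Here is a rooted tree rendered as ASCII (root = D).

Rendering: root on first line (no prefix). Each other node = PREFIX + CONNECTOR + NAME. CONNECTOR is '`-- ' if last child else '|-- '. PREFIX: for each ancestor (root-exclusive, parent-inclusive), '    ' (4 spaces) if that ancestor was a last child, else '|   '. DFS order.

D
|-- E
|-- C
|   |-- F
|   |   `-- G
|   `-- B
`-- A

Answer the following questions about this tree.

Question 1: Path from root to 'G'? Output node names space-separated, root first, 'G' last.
Walk down from root: D -> C -> F -> G

Answer: D C F G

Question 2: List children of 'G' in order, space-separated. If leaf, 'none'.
Node G's children (from adjacency): (leaf)

Answer: none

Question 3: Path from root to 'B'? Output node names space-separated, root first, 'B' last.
Walk down from root: D -> C -> B

Answer: D C B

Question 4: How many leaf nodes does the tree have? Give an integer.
Leaves (nodes with no children): A, B, E, G

Answer: 4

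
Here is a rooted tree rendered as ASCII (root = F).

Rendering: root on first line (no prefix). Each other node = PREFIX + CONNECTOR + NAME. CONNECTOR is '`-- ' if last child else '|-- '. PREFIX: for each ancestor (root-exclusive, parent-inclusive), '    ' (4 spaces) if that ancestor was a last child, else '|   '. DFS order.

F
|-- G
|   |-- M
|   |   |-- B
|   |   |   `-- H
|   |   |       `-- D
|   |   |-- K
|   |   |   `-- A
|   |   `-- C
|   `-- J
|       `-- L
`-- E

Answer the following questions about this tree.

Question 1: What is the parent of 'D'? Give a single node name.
Answer: H

Derivation:
Scan adjacency: D appears as child of H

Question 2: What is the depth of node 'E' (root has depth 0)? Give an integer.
Answer: 1

Derivation:
Path from root to E: F -> E
Depth = number of edges = 1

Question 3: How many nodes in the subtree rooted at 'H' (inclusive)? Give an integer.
Subtree rooted at H contains: D, H
Count = 2

Answer: 2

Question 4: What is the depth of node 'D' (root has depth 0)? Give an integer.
Path from root to D: F -> G -> M -> B -> H -> D
Depth = number of edges = 5

Answer: 5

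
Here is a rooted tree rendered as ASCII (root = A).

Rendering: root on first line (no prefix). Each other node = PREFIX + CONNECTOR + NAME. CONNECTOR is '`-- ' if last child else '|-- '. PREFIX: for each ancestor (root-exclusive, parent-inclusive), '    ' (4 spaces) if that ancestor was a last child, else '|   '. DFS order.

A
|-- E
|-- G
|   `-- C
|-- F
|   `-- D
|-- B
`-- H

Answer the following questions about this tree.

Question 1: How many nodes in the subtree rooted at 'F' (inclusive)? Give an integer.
Answer: 2

Derivation:
Subtree rooted at F contains: D, F
Count = 2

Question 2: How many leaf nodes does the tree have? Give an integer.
Answer: 5

Derivation:
Leaves (nodes with no children): B, C, D, E, H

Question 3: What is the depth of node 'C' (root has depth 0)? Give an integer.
Answer: 2

Derivation:
Path from root to C: A -> G -> C
Depth = number of edges = 2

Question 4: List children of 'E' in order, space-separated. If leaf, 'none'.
Node E's children (from adjacency): (leaf)

Answer: none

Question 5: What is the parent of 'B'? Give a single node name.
Scan adjacency: B appears as child of A

Answer: A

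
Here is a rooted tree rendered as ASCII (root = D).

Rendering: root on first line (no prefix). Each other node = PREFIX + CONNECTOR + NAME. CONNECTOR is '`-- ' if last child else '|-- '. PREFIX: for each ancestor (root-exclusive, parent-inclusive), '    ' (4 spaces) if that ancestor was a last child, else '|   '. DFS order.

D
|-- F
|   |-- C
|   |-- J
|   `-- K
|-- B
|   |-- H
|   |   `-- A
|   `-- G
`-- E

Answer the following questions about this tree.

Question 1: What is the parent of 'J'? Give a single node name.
Scan adjacency: J appears as child of F

Answer: F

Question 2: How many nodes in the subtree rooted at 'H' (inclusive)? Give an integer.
Answer: 2

Derivation:
Subtree rooted at H contains: A, H
Count = 2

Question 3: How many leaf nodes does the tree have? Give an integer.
Answer: 6

Derivation:
Leaves (nodes with no children): A, C, E, G, J, K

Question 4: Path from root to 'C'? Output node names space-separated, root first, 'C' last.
Answer: D F C

Derivation:
Walk down from root: D -> F -> C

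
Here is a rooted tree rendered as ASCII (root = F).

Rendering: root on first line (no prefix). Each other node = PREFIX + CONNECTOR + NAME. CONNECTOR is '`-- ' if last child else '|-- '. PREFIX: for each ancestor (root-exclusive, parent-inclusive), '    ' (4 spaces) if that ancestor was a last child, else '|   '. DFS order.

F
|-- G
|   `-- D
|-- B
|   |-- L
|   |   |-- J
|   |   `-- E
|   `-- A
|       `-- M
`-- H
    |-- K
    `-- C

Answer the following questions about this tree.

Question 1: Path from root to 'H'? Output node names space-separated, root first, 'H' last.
Walk down from root: F -> H

Answer: F H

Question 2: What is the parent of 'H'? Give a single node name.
Answer: F

Derivation:
Scan adjacency: H appears as child of F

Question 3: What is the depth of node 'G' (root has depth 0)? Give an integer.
Answer: 1

Derivation:
Path from root to G: F -> G
Depth = number of edges = 1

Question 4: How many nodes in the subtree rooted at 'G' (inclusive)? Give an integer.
Answer: 2

Derivation:
Subtree rooted at G contains: D, G
Count = 2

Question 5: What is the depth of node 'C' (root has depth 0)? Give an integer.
Path from root to C: F -> H -> C
Depth = number of edges = 2

Answer: 2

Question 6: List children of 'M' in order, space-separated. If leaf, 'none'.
Node M's children (from adjacency): (leaf)

Answer: none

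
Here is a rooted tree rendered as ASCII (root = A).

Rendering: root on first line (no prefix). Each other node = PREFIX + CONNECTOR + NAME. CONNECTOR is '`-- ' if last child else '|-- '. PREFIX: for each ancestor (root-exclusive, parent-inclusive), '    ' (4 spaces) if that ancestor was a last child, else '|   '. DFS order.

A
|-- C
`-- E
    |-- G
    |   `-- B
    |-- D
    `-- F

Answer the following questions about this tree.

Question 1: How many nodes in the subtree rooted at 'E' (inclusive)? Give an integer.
Subtree rooted at E contains: B, D, E, F, G
Count = 5

Answer: 5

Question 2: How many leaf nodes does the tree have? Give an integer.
Answer: 4

Derivation:
Leaves (nodes with no children): B, C, D, F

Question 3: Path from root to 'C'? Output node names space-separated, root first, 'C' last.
Walk down from root: A -> C

Answer: A C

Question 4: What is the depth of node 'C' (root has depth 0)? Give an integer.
Path from root to C: A -> C
Depth = number of edges = 1

Answer: 1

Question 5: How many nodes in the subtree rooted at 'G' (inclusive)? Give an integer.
Answer: 2

Derivation:
Subtree rooted at G contains: B, G
Count = 2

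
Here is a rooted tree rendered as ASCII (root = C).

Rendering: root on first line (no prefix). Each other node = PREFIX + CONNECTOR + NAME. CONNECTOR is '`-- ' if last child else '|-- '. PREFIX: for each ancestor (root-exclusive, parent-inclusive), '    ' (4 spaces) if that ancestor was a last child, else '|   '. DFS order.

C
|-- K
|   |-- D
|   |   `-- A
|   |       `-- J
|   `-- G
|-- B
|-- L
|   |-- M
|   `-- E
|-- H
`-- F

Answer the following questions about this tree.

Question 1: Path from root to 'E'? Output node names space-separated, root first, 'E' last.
Answer: C L E

Derivation:
Walk down from root: C -> L -> E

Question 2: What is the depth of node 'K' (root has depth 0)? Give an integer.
Path from root to K: C -> K
Depth = number of edges = 1

Answer: 1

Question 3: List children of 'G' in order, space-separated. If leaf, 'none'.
Answer: none

Derivation:
Node G's children (from adjacency): (leaf)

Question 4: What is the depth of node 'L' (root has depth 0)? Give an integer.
Answer: 1

Derivation:
Path from root to L: C -> L
Depth = number of edges = 1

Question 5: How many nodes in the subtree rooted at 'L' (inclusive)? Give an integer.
Answer: 3

Derivation:
Subtree rooted at L contains: E, L, M
Count = 3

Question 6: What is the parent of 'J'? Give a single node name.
Answer: A

Derivation:
Scan adjacency: J appears as child of A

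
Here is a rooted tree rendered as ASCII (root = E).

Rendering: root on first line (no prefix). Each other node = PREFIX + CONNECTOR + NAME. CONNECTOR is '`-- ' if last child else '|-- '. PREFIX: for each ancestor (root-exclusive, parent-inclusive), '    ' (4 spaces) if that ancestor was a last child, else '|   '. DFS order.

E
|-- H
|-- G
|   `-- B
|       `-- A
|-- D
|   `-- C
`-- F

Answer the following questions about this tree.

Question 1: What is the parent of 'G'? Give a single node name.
Answer: E

Derivation:
Scan adjacency: G appears as child of E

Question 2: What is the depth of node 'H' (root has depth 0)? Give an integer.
Path from root to H: E -> H
Depth = number of edges = 1

Answer: 1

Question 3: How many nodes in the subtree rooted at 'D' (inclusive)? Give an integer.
Subtree rooted at D contains: C, D
Count = 2

Answer: 2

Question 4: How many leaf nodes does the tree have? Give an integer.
Answer: 4

Derivation:
Leaves (nodes with no children): A, C, F, H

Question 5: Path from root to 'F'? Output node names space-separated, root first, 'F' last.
Walk down from root: E -> F

Answer: E F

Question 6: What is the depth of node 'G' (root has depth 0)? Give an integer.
Path from root to G: E -> G
Depth = number of edges = 1

Answer: 1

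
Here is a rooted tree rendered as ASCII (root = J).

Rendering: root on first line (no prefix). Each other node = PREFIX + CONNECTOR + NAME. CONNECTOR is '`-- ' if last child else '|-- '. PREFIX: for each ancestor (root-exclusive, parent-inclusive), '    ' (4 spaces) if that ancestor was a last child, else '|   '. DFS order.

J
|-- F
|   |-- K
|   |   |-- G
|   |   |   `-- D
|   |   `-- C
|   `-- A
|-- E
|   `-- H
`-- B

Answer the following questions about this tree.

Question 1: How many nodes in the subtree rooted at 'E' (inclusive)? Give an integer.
Answer: 2

Derivation:
Subtree rooted at E contains: E, H
Count = 2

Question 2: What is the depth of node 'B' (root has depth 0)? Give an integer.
Answer: 1

Derivation:
Path from root to B: J -> B
Depth = number of edges = 1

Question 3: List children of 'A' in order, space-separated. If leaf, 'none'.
Node A's children (from adjacency): (leaf)

Answer: none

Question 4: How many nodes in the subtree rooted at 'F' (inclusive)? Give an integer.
Subtree rooted at F contains: A, C, D, F, G, K
Count = 6

Answer: 6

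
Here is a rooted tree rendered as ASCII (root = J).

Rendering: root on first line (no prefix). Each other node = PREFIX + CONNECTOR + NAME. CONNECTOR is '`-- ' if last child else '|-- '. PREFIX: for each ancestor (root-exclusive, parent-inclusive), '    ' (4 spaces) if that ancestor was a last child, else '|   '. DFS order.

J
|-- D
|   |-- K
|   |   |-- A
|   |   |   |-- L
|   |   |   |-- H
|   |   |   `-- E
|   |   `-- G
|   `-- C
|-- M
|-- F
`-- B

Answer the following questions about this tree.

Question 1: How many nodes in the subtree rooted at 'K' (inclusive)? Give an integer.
Answer: 6

Derivation:
Subtree rooted at K contains: A, E, G, H, K, L
Count = 6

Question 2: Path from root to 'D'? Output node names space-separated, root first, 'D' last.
Walk down from root: J -> D

Answer: J D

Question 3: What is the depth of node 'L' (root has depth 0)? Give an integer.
Path from root to L: J -> D -> K -> A -> L
Depth = number of edges = 4

Answer: 4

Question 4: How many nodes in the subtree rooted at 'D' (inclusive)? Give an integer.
Subtree rooted at D contains: A, C, D, E, G, H, K, L
Count = 8

Answer: 8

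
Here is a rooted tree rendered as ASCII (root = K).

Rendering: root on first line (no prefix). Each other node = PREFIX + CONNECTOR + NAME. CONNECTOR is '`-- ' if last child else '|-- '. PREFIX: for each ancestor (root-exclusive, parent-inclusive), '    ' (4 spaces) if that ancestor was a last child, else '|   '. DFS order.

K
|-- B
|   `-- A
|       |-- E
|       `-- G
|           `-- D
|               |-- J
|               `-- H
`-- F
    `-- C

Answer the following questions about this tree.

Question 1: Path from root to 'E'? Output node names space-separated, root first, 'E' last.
Answer: K B A E

Derivation:
Walk down from root: K -> B -> A -> E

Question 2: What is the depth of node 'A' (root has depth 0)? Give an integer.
Answer: 2

Derivation:
Path from root to A: K -> B -> A
Depth = number of edges = 2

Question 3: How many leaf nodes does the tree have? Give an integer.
Answer: 4

Derivation:
Leaves (nodes with no children): C, E, H, J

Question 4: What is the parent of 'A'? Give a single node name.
Scan adjacency: A appears as child of B

Answer: B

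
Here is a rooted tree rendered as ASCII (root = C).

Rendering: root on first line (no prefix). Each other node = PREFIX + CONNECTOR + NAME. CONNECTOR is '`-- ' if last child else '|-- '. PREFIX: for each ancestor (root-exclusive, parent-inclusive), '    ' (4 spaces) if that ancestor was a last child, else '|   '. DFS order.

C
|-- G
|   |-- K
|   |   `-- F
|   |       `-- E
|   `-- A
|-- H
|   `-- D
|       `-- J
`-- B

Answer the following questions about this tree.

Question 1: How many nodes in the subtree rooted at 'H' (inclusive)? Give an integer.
Answer: 3

Derivation:
Subtree rooted at H contains: D, H, J
Count = 3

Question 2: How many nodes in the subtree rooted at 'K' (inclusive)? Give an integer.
Subtree rooted at K contains: E, F, K
Count = 3

Answer: 3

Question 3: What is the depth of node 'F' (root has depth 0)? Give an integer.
Answer: 3

Derivation:
Path from root to F: C -> G -> K -> F
Depth = number of edges = 3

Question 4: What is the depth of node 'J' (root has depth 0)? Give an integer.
Path from root to J: C -> H -> D -> J
Depth = number of edges = 3

Answer: 3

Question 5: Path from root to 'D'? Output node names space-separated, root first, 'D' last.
Answer: C H D

Derivation:
Walk down from root: C -> H -> D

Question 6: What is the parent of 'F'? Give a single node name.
Scan adjacency: F appears as child of K

Answer: K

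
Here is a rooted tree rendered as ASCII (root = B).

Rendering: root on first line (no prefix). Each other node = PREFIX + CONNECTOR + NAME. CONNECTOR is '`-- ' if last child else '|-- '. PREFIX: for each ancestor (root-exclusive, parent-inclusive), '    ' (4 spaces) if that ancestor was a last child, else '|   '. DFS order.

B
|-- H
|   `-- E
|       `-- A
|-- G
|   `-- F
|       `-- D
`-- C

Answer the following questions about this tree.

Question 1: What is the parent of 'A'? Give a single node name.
Answer: E

Derivation:
Scan adjacency: A appears as child of E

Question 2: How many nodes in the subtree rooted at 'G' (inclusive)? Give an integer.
Subtree rooted at G contains: D, F, G
Count = 3

Answer: 3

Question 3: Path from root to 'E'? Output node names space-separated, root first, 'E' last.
Answer: B H E

Derivation:
Walk down from root: B -> H -> E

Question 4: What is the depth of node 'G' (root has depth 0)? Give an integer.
Path from root to G: B -> G
Depth = number of edges = 1

Answer: 1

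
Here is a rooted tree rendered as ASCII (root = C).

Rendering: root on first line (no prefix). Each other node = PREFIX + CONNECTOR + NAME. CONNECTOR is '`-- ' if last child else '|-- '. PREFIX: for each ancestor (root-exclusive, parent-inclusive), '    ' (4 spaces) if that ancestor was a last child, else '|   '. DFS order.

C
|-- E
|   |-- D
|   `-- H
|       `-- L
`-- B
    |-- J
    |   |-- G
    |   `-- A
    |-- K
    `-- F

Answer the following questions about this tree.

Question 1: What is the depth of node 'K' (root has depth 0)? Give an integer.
Path from root to K: C -> B -> K
Depth = number of edges = 2

Answer: 2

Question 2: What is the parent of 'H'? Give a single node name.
Scan adjacency: H appears as child of E

Answer: E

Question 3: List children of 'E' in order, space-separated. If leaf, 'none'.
Answer: D H

Derivation:
Node E's children (from adjacency): D, H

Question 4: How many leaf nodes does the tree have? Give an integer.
Answer: 6

Derivation:
Leaves (nodes with no children): A, D, F, G, K, L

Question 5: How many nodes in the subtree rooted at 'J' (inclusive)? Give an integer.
Subtree rooted at J contains: A, G, J
Count = 3

Answer: 3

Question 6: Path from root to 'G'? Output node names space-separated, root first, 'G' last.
Answer: C B J G

Derivation:
Walk down from root: C -> B -> J -> G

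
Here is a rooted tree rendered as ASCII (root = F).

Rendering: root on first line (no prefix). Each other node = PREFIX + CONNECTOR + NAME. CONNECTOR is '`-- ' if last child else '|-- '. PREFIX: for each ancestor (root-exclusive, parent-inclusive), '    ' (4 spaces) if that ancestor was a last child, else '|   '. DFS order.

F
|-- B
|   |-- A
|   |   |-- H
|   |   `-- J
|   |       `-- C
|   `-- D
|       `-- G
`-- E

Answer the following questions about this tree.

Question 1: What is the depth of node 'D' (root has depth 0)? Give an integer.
Answer: 2

Derivation:
Path from root to D: F -> B -> D
Depth = number of edges = 2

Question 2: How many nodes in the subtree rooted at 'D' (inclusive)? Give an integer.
Answer: 2

Derivation:
Subtree rooted at D contains: D, G
Count = 2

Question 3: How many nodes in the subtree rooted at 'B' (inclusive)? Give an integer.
Answer: 7

Derivation:
Subtree rooted at B contains: A, B, C, D, G, H, J
Count = 7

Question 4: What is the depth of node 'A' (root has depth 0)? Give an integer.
Answer: 2

Derivation:
Path from root to A: F -> B -> A
Depth = number of edges = 2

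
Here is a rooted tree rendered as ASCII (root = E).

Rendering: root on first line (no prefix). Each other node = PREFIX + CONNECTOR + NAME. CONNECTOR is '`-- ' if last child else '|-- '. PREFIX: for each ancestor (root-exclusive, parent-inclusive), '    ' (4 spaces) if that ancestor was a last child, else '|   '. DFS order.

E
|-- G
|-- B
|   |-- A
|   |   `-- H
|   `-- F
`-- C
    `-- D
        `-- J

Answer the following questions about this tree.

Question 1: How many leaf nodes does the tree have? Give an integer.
Answer: 4

Derivation:
Leaves (nodes with no children): F, G, H, J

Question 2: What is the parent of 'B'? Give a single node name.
Answer: E

Derivation:
Scan adjacency: B appears as child of E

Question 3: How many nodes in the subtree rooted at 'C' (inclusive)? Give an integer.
Subtree rooted at C contains: C, D, J
Count = 3

Answer: 3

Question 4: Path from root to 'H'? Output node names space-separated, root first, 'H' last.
Walk down from root: E -> B -> A -> H

Answer: E B A H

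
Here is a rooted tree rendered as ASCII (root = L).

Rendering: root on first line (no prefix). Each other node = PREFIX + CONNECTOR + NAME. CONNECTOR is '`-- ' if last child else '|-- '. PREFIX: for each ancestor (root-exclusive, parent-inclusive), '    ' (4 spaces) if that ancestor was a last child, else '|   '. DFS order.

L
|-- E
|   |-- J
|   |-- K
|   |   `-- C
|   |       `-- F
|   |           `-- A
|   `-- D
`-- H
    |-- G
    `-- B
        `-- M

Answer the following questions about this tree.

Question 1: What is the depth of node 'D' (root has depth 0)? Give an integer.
Path from root to D: L -> E -> D
Depth = number of edges = 2

Answer: 2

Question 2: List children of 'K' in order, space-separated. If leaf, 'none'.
Node K's children (from adjacency): C

Answer: C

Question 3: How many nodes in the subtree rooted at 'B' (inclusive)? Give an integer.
Subtree rooted at B contains: B, M
Count = 2

Answer: 2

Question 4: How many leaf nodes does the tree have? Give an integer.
Answer: 5

Derivation:
Leaves (nodes with no children): A, D, G, J, M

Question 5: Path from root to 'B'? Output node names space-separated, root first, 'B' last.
Walk down from root: L -> H -> B

Answer: L H B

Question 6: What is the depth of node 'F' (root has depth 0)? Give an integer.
Path from root to F: L -> E -> K -> C -> F
Depth = number of edges = 4

Answer: 4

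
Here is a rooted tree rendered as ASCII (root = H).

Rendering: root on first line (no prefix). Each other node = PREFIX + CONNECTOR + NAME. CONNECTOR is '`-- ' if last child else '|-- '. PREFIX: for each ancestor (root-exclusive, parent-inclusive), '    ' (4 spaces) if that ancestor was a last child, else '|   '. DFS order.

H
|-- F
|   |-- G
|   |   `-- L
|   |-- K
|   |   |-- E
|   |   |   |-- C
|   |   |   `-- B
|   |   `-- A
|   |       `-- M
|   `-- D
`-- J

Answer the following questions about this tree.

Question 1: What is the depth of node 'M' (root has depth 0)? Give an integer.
Answer: 4

Derivation:
Path from root to M: H -> F -> K -> A -> M
Depth = number of edges = 4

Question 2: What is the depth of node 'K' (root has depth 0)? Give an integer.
Answer: 2

Derivation:
Path from root to K: H -> F -> K
Depth = number of edges = 2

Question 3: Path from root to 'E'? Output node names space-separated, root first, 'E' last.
Walk down from root: H -> F -> K -> E

Answer: H F K E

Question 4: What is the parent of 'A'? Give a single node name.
Scan adjacency: A appears as child of K

Answer: K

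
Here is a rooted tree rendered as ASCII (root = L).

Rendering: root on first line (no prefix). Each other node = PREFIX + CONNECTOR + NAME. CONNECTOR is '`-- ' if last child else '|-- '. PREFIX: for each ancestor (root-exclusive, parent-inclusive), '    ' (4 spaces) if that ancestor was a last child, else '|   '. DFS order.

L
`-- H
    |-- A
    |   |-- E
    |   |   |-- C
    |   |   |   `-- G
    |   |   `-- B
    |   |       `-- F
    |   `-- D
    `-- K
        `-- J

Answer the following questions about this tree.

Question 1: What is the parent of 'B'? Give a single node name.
Answer: E

Derivation:
Scan adjacency: B appears as child of E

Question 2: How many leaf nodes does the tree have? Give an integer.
Leaves (nodes with no children): D, F, G, J

Answer: 4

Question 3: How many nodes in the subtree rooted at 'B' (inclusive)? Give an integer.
Subtree rooted at B contains: B, F
Count = 2

Answer: 2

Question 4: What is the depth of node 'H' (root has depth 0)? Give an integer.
Path from root to H: L -> H
Depth = number of edges = 1

Answer: 1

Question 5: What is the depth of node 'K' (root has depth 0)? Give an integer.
Path from root to K: L -> H -> K
Depth = number of edges = 2

Answer: 2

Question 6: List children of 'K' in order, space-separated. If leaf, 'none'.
Node K's children (from adjacency): J

Answer: J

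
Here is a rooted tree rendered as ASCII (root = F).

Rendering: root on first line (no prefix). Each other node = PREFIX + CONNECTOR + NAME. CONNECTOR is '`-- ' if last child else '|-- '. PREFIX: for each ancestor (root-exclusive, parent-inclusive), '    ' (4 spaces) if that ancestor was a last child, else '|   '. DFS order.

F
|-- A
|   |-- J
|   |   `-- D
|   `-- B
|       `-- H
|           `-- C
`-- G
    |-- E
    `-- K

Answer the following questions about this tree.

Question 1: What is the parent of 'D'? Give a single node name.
Scan adjacency: D appears as child of J

Answer: J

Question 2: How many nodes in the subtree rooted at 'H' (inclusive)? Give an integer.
Answer: 2

Derivation:
Subtree rooted at H contains: C, H
Count = 2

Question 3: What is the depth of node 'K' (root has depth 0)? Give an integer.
Answer: 2

Derivation:
Path from root to K: F -> G -> K
Depth = number of edges = 2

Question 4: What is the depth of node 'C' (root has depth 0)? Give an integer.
Answer: 4

Derivation:
Path from root to C: F -> A -> B -> H -> C
Depth = number of edges = 4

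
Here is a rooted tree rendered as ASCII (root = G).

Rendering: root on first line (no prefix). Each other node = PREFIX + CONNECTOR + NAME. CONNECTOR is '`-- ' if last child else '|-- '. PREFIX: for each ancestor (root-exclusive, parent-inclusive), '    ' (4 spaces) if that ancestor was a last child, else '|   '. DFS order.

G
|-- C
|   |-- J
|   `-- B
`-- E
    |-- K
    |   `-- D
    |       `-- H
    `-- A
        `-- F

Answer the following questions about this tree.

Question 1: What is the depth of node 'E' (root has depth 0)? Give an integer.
Path from root to E: G -> E
Depth = number of edges = 1

Answer: 1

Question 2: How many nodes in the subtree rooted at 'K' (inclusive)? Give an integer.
Subtree rooted at K contains: D, H, K
Count = 3

Answer: 3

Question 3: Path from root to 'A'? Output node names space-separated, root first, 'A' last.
Answer: G E A

Derivation:
Walk down from root: G -> E -> A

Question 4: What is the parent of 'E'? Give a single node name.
Answer: G

Derivation:
Scan adjacency: E appears as child of G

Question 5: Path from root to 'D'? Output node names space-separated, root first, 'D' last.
Walk down from root: G -> E -> K -> D

Answer: G E K D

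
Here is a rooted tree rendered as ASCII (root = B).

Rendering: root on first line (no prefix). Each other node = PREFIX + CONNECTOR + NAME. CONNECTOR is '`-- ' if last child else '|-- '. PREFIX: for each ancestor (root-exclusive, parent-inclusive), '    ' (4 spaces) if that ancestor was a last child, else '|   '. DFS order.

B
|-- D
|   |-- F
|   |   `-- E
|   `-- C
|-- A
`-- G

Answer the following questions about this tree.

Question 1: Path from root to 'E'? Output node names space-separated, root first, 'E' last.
Answer: B D F E

Derivation:
Walk down from root: B -> D -> F -> E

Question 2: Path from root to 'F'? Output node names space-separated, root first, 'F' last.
Answer: B D F

Derivation:
Walk down from root: B -> D -> F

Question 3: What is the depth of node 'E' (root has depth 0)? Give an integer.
Answer: 3

Derivation:
Path from root to E: B -> D -> F -> E
Depth = number of edges = 3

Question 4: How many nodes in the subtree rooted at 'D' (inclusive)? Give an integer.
Subtree rooted at D contains: C, D, E, F
Count = 4

Answer: 4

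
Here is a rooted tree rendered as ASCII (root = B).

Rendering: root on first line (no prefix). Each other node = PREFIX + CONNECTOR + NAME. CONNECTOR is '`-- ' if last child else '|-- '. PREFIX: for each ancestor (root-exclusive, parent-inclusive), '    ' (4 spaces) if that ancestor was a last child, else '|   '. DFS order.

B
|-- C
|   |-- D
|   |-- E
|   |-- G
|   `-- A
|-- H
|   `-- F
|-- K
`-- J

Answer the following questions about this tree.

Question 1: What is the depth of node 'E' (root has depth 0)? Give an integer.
Answer: 2

Derivation:
Path from root to E: B -> C -> E
Depth = number of edges = 2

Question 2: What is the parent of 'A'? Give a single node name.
Scan adjacency: A appears as child of C

Answer: C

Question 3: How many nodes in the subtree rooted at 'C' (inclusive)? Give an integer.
Subtree rooted at C contains: A, C, D, E, G
Count = 5

Answer: 5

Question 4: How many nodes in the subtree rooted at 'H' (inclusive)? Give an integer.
Answer: 2

Derivation:
Subtree rooted at H contains: F, H
Count = 2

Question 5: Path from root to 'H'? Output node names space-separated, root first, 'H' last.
Answer: B H

Derivation:
Walk down from root: B -> H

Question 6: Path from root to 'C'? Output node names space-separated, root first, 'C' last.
Walk down from root: B -> C

Answer: B C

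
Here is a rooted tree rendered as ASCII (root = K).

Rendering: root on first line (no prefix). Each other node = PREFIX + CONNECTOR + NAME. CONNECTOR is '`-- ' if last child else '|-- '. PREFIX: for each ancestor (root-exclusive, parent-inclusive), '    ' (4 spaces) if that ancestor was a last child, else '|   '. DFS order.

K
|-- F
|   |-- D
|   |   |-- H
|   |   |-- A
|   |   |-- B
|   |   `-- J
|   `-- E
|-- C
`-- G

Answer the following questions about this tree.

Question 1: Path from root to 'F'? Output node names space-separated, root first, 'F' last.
Answer: K F

Derivation:
Walk down from root: K -> F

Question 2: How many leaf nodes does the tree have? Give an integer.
Answer: 7

Derivation:
Leaves (nodes with no children): A, B, C, E, G, H, J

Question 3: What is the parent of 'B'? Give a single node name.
Scan adjacency: B appears as child of D

Answer: D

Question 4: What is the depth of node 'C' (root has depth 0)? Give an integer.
Path from root to C: K -> C
Depth = number of edges = 1

Answer: 1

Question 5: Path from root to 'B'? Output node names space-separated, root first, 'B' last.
Answer: K F D B

Derivation:
Walk down from root: K -> F -> D -> B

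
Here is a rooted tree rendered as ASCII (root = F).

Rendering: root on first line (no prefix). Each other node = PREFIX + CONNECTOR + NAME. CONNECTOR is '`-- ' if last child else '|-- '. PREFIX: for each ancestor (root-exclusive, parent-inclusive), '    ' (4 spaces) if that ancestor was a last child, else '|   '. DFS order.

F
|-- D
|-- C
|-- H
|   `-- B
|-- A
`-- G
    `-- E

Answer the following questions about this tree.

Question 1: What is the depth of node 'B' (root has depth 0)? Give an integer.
Answer: 2

Derivation:
Path from root to B: F -> H -> B
Depth = number of edges = 2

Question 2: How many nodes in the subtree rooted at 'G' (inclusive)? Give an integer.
Answer: 2

Derivation:
Subtree rooted at G contains: E, G
Count = 2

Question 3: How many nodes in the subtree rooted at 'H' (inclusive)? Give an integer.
Subtree rooted at H contains: B, H
Count = 2

Answer: 2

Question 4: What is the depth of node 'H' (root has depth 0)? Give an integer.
Answer: 1

Derivation:
Path from root to H: F -> H
Depth = number of edges = 1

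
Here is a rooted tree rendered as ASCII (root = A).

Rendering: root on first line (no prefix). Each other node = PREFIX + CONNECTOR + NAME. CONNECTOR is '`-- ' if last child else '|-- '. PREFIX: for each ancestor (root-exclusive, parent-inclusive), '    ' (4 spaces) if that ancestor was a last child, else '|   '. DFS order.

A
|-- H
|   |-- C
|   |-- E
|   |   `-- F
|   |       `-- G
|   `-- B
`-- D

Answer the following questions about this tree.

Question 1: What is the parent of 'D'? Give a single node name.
Scan adjacency: D appears as child of A

Answer: A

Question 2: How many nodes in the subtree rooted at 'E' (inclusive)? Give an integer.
Answer: 3

Derivation:
Subtree rooted at E contains: E, F, G
Count = 3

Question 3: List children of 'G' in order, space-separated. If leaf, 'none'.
Answer: none

Derivation:
Node G's children (from adjacency): (leaf)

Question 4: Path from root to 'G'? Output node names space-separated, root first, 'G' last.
Answer: A H E F G

Derivation:
Walk down from root: A -> H -> E -> F -> G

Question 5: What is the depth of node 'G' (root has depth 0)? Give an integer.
Path from root to G: A -> H -> E -> F -> G
Depth = number of edges = 4

Answer: 4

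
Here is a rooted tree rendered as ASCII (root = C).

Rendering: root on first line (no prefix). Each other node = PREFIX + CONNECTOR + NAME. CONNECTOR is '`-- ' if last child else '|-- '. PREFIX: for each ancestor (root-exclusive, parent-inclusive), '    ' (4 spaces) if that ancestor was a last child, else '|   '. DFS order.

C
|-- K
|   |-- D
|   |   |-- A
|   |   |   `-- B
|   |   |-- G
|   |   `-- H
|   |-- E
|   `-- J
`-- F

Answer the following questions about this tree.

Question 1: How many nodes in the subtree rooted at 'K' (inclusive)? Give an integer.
Subtree rooted at K contains: A, B, D, E, G, H, J, K
Count = 8

Answer: 8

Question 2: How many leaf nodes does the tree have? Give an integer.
Answer: 6

Derivation:
Leaves (nodes with no children): B, E, F, G, H, J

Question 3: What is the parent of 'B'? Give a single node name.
Answer: A

Derivation:
Scan adjacency: B appears as child of A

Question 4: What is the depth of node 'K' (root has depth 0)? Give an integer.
Answer: 1

Derivation:
Path from root to K: C -> K
Depth = number of edges = 1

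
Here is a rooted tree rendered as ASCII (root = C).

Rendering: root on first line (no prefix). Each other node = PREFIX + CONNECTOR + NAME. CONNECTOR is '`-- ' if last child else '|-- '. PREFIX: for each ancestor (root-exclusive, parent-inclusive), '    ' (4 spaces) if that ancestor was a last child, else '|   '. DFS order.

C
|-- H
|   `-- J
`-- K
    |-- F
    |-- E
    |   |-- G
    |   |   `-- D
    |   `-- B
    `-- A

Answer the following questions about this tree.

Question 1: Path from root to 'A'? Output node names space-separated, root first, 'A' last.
Walk down from root: C -> K -> A

Answer: C K A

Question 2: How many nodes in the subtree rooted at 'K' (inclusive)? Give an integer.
Answer: 7

Derivation:
Subtree rooted at K contains: A, B, D, E, F, G, K
Count = 7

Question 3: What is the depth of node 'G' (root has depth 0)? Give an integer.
Path from root to G: C -> K -> E -> G
Depth = number of edges = 3

Answer: 3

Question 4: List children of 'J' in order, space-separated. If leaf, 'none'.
Node J's children (from adjacency): (leaf)

Answer: none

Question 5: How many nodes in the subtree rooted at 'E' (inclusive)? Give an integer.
Subtree rooted at E contains: B, D, E, G
Count = 4

Answer: 4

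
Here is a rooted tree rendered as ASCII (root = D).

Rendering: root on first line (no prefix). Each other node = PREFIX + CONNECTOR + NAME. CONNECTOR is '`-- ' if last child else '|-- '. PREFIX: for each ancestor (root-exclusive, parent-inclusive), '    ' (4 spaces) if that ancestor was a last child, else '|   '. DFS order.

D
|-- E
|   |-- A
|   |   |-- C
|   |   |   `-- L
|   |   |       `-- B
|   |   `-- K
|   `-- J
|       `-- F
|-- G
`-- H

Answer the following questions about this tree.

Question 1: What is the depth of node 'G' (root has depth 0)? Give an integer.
Answer: 1

Derivation:
Path from root to G: D -> G
Depth = number of edges = 1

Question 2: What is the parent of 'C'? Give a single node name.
Answer: A

Derivation:
Scan adjacency: C appears as child of A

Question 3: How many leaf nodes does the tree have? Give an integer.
Leaves (nodes with no children): B, F, G, H, K

Answer: 5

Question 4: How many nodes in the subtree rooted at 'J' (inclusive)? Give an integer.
Subtree rooted at J contains: F, J
Count = 2

Answer: 2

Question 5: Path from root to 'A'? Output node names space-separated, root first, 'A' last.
Walk down from root: D -> E -> A

Answer: D E A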